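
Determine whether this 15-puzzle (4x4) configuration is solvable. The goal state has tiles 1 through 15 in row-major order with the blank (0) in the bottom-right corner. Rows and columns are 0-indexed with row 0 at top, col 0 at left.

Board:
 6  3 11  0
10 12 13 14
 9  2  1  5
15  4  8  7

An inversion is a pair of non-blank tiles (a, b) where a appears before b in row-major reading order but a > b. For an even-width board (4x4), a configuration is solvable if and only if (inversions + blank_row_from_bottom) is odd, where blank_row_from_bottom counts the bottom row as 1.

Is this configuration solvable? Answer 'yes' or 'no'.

Answer: yes

Derivation:
Inversions: 55
Blank is in row 0 (0-indexed from top), which is row 4 counting from the bottom (bottom = 1).
55 + 4 = 59, which is odd, so the puzzle is solvable.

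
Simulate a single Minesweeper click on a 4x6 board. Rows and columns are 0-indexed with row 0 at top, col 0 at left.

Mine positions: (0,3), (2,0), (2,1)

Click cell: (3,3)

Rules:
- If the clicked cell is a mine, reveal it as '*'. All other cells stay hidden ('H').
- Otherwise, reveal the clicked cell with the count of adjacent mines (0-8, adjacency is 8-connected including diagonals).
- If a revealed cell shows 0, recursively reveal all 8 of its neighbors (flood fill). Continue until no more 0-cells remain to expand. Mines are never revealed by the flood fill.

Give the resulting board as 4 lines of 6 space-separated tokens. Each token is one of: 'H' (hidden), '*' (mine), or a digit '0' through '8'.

H H H H 1 0
H H 2 1 1 0
H H 1 0 0 0
H H 1 0 0 0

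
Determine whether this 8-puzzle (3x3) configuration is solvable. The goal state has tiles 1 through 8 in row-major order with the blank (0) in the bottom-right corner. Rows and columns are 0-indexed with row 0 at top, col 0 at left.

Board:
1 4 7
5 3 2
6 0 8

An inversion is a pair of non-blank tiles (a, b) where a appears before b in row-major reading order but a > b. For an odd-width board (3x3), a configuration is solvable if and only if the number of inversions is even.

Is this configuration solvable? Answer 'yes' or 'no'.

Inversions (pairs i<j in row-major order where tile[i] > tile[j] > 0): 9
9 is odd, so the puzzle is not solvable.

Answer: no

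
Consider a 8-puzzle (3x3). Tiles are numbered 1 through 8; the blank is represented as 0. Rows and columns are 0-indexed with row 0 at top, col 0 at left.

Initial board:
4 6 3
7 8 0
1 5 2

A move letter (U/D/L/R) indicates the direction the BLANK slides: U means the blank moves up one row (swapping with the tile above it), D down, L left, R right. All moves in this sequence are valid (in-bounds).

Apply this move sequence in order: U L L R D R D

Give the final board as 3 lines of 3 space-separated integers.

Answer: 4 8 6
7 3 2
1 5 0

Derivation:
After move 1 (U):
4 6 0
7 8 3
1 5 2

After move 2 (L):
4 0 6
7 8 3
1 5 2

After move 3 (L):
0 4 6
7 8 3
1 5 2

After move 4 (R):
4 0 6
7 8 3
1 5 2

After move 5 (D):
4 8 6
7 0 3
1 5 2

After move 6 (R):
4 8 6
7 3 0
1 5 2

After move 7 (D):
4 8 6
7 3 2
1 5 0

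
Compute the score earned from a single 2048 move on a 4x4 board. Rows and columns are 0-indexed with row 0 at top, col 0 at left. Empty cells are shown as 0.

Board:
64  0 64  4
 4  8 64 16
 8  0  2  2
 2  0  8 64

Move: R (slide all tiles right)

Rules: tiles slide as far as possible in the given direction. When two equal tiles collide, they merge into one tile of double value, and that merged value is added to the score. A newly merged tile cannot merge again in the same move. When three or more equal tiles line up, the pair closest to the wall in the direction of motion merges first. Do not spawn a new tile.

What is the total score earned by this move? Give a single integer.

Answer: 132

Derivation:
Slide right:
row 0: [64, 0, 64, 4] -> [0, 0, 128, 4]  score +128 (running 128)
row 1: [4, 8, 64, 16] -> [4, 8, 64, 16]  score +0 (running 128)
row 2: [8, 0, 2, 2] -> [0, 0, 8, 4]  score +4 (running 132)
row 3: [2, 0, 8, 64] -> [0, 2, 8, 64]  score +0 (running 132)
Board after move:
  0   0 128   4
  4   8  64  16
  0   0   8   4
  0   2   8  64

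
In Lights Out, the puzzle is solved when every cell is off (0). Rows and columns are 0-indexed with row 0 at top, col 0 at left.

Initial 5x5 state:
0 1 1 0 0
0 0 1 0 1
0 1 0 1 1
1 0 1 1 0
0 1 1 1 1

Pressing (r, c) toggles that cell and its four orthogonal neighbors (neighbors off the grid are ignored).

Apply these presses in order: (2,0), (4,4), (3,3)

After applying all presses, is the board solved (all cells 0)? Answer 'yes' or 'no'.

Answer: no

Derivation:
After press 1 at (2,0):
0 1 1 0 0
1 0 1 0 1
1 0 0 1 1
0 0 1 1 0
0 1 1 1 1

After press 2 at (4,4):
0 1 1 0 0
1 0 1 0 1
1 0 0 1 1
0 0 1 1 1
0 1 1 0 0

After press 3 at (3,3):
0 1 1 0 0
1 0 1 0 1
1 0 0 0 1
0 0 0 0 0
0 1 1 1 0

Lights still on: 10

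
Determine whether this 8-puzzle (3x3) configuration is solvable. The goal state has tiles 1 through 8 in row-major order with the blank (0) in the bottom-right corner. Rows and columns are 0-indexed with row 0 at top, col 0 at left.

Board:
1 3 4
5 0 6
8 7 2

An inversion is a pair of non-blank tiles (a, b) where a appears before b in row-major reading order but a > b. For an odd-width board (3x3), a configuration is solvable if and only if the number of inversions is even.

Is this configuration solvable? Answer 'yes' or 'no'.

Answer: no

Derivation:
Inversions (pairs i<j in row-major order where tile[i] > tile[j] > 0): 7
7 is odd, so the puzzle is not solvable.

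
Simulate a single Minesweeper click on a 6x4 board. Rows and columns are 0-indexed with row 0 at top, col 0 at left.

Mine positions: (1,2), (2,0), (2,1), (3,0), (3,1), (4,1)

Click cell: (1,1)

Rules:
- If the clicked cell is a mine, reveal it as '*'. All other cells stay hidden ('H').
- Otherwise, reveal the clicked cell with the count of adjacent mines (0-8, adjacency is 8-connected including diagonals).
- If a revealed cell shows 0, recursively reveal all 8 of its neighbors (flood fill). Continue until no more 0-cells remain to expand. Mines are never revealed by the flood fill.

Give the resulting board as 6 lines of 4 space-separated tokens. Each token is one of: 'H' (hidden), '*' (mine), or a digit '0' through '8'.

H H H H
H 3 H H
H H H H
H H H H
H H H H
H H H H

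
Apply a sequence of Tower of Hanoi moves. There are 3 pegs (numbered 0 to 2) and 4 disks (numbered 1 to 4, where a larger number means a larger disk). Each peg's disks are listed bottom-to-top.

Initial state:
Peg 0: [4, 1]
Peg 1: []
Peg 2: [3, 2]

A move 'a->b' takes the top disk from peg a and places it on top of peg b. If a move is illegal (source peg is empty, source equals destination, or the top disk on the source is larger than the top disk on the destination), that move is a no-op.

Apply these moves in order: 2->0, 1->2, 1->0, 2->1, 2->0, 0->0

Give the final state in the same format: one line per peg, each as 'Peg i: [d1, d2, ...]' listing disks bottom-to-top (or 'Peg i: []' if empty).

After move 1 (2->0):
Peg 0: [4, 1]
Peg 1: []
Peg 2: [3, 2]

After move 2 (1->2):
Peg 0: [4, 1]
Peg 1: []
Peg 2: [3, 2]

After move 3 (1->0):
Peg 0: [4, 1]
Peg 1: []
Peg 2: [3, 2]

After move 4 (2->1):
Peg 0: [4, 1]
Peg 1: [2]
Peg 2: [3]

After move 5 (2->0):
Peg 0: [4, 1]
Peg 1: [2]
Peg 2: [3]

After move 6 (0->0):
Peg 0: [4, 1]
Peg 1: [2]
Peg 2: [3]

Answer: Peg 0: [4, 1]
Peg 1: [2]
Peg 2: [3]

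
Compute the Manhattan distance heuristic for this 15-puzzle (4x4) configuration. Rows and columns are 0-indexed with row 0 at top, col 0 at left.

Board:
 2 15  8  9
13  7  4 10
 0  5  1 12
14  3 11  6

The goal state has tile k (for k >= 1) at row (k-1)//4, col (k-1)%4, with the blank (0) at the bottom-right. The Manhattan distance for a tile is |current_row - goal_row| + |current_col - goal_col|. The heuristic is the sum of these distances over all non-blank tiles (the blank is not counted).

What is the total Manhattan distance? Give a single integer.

Tile 2: at (0,0), goal (0,1), distance |0-0|+|0-1| = 1
Tile 15: at (0,1), goal (3,2), distance |0-3|+|1-2| = 4
Tile 8: at (0,2), goal (1,3), distance |0-1|+|2-3| = 2
Tile 9: at (0,3), goal (2,0), distance |0-2|+|3-0| = 5
Tile 13: at (1,0), goal (3,0), distance |1-3|+|0-0| = 2
Tile 7: at (1,1), goal (1,2), distance |1-1|+|1-2| = 1
Tile 4: at (1,2), goal (0,3), distance |1-0|+|2-3| = 2
Tile 10: at (1,3), goal (2,1), distance |1-2|+|3-1| = 3
Tile 5: at (2,1), goal (1,0), distance |2-1|+|1-0| = 2
Tile 1: at (2,2), goal (0,0), distance |2-0|+|2-0| = 4
Tile 12: at (2,3), goal (2,3), distance |2-2|+|3-3| = 0
Tile 14: at (3,0), goal (3,1), distance |3-3|+|0-1| = 1
Tile 3: at (3,1), goal (0,2), distance |3-0|+|1-2| = 4
Tile 11: at (3,2), goal (2,2), distance |3-2|+|2-2| = 1
Tile 6: at (3,3), goal (1,1), distance |3-1|+|3-1| = 4
Sum: 1 + 4 + 2 + 5 + 2 + 1 + 2 + 3 + 2 + 4 + 0 + 1 + 4 + 1 + 4 = 36

Answer: 36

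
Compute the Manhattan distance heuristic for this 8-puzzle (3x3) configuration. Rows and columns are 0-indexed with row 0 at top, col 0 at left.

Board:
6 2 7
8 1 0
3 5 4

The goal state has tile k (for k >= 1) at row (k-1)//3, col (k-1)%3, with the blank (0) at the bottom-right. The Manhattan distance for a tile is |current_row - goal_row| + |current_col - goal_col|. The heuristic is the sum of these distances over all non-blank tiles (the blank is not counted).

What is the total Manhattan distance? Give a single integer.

Answer: 19

Derivation:
Tile 6: at (0,0), goal (1,2), distance |0-1|+|0-2| = 3
Tile 2: at (0,1), goal (0,1), distance |0-0|+|1-1| = 0
Tile 7: at (0,2), goal (2,0), distance |0-2|+|2-0| = 4
Tile 8: at (1,0), goal (2,1), distance |1-2|+|0-1| = 2
Tile 1: at (1,1), goal (0,0), distance |1-0|+|1-0| = 2
Tile 3: at (2,0), goal (0,2), distance |2-0|+|0-2| = 4
Tile 5: at (2,1), goal (1,1), distance |2-1|+|1-1| = 1
Tile 4: at (2,2), goal (1,0), distance |2-1|+|2-0| = 3
Sum: 3 + 0 + 4 + 2 + 2 + 4 + 1 + 3 = 19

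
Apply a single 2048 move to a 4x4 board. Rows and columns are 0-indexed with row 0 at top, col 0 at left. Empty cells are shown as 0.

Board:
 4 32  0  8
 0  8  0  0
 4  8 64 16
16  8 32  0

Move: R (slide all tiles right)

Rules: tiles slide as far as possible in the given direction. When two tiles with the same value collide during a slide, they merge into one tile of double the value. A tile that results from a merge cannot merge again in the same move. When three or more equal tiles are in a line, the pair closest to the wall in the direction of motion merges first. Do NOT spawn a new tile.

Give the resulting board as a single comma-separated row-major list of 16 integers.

Slide right:
row 0: [4, 32, 0, 8] -> [0, 4, 32, 8]
row 1: [0, 8, 0, 0] -> [0, 0, 0, 8]
row 2: [4, 8, 64, 16] -> [4, 8, 64, 16]
row 3: [16, 8, 32, 0] -> [0, 16, 8, 32]

Answer: 0, 4, 32, 8, 0, 0, 0, 8, 4, 8, 64, 16, 0, 16, 8, 32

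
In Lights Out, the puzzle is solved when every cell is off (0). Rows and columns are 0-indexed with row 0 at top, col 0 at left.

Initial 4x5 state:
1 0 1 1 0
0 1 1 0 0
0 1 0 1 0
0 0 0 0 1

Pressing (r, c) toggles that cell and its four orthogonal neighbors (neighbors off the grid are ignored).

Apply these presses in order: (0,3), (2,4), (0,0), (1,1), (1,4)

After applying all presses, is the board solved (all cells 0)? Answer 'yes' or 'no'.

After press 1 at (0,3):
1 0 0 0 1
0 1 1 1 0
0 1 0 1 0
0 0 0 0 1

After press 2 at (2,4):
1 0 0 0 1
0 1 1 1 1
0 1 0 0 1
0 0 0 0 0

After press 3 at (0,0):
0 1 0 0 1
1 1 1 1 1
0 1 0 0 1
0 0 0 0 0

After press 4 at (1,1):
0 0 0 0 1
0 0 0 1 1
0 0 0 0 1
0 0 0 0 0

After press 5 at (1,4):
0 0 0 0 0
0 0 0 0 0
0 0 0 0 0
0 0 0 0 0

Lights still on: 0

Answer: yes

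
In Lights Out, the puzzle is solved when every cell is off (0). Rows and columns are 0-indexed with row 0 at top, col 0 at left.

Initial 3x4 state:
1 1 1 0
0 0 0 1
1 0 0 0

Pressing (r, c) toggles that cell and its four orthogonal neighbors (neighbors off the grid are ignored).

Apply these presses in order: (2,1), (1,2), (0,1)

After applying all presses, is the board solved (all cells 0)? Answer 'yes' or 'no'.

After press 1 at (2,1):
1 1 1 0
0 1 0 1
0 1 1 0

After press 2 at (1,2):
1 1 0 0
0 0 1 0
0 1 0 0

After press 3 at (0,1):
0 0 1 0
0 1 1 0
0 1 0 0

Lights still on: 4

Answer: no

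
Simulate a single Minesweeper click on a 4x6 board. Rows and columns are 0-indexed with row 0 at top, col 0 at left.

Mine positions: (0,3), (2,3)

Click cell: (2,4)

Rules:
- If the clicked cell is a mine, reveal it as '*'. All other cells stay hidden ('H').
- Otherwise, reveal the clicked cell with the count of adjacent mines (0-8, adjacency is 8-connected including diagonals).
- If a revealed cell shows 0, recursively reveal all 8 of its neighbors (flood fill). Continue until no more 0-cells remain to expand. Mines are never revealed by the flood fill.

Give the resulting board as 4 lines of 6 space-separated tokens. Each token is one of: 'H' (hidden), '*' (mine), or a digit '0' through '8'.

H H H H H H
H H H H H H
H H H H 1 H
H H H H H H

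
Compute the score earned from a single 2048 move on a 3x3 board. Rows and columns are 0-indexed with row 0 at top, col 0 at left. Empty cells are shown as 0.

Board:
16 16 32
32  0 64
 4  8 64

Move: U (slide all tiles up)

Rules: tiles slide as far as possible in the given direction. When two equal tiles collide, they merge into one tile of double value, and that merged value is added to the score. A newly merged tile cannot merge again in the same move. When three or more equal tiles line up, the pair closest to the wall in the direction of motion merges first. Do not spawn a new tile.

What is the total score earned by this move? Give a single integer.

Slide up:
col 0: [16, 32, 4] -> [16, 32, 4]  score +0 (running 0)
col 1: [16, 0, 8] -> [16, 8, 0]  score +0 (running 0)
col 2: [32, 64, 64] -> [32, 128, 0]  score +128 (running 128)
Board after move:
 16  16  32
 32   8 128
  4   0   0

Answer: 128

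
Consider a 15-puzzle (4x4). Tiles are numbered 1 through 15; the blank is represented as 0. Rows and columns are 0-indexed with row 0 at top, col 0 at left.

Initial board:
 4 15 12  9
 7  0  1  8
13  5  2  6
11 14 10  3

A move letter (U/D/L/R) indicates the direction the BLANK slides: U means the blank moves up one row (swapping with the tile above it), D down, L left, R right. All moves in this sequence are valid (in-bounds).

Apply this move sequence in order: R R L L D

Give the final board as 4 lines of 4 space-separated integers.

After move 1 (R):
 4 15 12  9
 7  1  0  8
13  5  2  6
11 14 10  3

After move 2 (R):
 4 15 12  9
 7  1  8  0
13  5  2  6
11 14 10  3

After move 3 (L):
 4 15 12  9
 7  1  0  8
13  5  2  6
11 14 10  3

After move 4 (L):
 4 15 12  9
 7  0  1  8
13  5  2  6
11 14 10  3

After move 5 (D):
 4 15 12  9
 7  5  1  8
13  0  2  6
11 14 10  3

Answer:  4 15 12  9
 7  5  1  8
13  0  2  6
11 14 10  3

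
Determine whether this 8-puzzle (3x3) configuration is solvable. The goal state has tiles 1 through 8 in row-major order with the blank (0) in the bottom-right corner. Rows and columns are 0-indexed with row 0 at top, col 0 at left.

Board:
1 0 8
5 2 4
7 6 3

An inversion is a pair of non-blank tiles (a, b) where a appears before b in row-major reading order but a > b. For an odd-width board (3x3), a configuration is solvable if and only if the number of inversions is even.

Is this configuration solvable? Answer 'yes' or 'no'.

Answer: no

Derivation:
Inversions (pairs i<j in row-major order where tile[i] > tile[j] > 0): 13
13 is odd, so the puzzle is not solvable.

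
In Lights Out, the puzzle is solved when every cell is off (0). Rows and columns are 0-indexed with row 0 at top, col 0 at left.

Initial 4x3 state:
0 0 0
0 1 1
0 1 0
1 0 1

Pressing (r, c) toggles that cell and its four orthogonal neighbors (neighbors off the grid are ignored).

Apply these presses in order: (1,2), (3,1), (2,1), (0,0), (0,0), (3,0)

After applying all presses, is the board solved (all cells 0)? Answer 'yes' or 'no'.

Answer: no

Derivation:
After press 1 at (1,2):
0 0 1
0 0 0
0 1 1
1 0 1

After press 2 at (3,1):
0 0 1
0 0 0
0 0 1
0 1 0

After press 3 at (2,1):
0 0 1
0 1 0
1 1 0
0 0 0

After press 4 at (0,0):
1 1 1
1 1 0
1 1 0
0 0 0

After press 5 at (0,0):
0 0 1
0 1 0
1 1 0
0 0 0

After press 6 at (3,0):
0 0 1
0 1 0
0 1 0
1 1 0

Lights still on: 5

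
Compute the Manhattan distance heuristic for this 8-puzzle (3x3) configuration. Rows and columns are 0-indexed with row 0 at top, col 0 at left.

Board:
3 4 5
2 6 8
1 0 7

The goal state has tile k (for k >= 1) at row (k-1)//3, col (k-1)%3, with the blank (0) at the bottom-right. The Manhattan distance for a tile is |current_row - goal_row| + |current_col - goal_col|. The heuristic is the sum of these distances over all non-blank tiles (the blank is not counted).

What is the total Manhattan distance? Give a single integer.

Answer: 15

Derivation:
Tile 3: (0,0)->(0,2) = 2
Tile 4: (0,1)->(1,0) = 2
Tile 5: (0,2)->(1,1) = 2
Tile 2: (1,0)->(0,1) = 2
Tile 6: (1,1)->(1,2) = 1
Tile 8: (1,2)->(2,1) = 2
Tile 1: (2,0)->(0,0) = 2
Tile 7: (2,2)->(2,0) = 2
Sum: 2 + 2 + 2 + 2 + 1 + 2 + 2 + 2 = 15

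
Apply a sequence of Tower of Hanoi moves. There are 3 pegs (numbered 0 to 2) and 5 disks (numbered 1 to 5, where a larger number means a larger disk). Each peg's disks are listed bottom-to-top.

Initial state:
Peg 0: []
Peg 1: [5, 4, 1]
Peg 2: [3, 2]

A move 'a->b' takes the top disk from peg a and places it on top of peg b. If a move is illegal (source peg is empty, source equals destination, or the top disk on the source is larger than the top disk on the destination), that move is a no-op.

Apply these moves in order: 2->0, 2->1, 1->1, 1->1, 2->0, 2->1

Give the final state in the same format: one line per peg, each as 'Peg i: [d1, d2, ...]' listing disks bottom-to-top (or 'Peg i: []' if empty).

Answer: Peg 0: [2]
Peg 1: [5, 4, 1]
Peg 2: [3]

Derivation:
After move 1 (2->0):
Peg 0: [2]
Peg 1: [5, 4, 1]
Peg 2: [3]

After move 2 (2->1):
Peg 0: [2]
Peg 1: [5, 4, 1]
Peg 2: [3]

After move 3 (1->1):
Peg 0: [2]
Peg 1: [5, 4, 1]
Peg 2: [3]

After move 4 (1->1):
Peg 0: [2]
Peg 1: [5, 4, 1]
Peg 2: [3]

After move 5 (2->0):
Peg 0: [2]
Peg 1: [5, 4, 1]
Peg 2: [3]

After move 6 (2->1):
Peg 0: [2]
Peg 1: [5, 4, 1]
Peg 2: [3]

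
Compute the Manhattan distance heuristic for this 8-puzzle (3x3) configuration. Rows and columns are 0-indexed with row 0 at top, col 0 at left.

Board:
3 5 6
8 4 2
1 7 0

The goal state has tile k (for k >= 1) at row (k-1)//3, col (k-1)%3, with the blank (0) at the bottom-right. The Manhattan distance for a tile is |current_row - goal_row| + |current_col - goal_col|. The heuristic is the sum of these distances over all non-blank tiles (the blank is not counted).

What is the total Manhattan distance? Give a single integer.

Tile 3: (0,0)->(0,2) = 2
Tile 5: (0,1)->(1,1) = 1
Tile 6: (0,2)->(1,2) = 1
Tile 8: (1,0)->(2,1) = 2
Tile 4: (1,1)->(1,0) = 1
Tile 2: (1,2)->(0,1) = 2
Tile 1: (2,0)->(0,0) = 2
Tile 7: (2,1)->(2,0) = 1
Sum: 2 + 1 + 1 + 2 + 1 + 2 + 2 + 1 = 12

Answer: 12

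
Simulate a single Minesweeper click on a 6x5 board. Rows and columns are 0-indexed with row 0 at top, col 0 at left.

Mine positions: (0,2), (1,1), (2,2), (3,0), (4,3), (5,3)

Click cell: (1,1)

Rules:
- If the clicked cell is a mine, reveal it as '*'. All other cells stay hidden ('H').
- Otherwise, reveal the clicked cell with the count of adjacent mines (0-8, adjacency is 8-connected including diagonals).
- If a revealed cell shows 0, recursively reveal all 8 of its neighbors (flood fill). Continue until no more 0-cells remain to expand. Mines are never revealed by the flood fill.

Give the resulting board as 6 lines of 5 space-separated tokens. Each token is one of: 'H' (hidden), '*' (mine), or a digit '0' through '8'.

H H H H H
H * H H H
H H H H H
H H H H H
H H H H H
H H H H H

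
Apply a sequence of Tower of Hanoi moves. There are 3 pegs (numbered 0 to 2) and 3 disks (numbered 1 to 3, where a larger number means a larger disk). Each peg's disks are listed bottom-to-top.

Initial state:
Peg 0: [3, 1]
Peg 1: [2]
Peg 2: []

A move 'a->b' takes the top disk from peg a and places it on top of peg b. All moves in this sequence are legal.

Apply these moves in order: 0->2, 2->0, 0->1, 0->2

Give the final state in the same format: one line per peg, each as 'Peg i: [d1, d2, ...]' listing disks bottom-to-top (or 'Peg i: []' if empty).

Answer: Peg 0: []
Peg 1: [2, 1]
Peg 2: [3]

Derivation:
After move 1 (0->2):
Peg 0: [3]
Peg 1: [2]
Peg 2: [1]

After move 2 (2->0):
Peg 0: [3, 1]
Peg 1: [2]
Peg 2: []

After move 3 (0->1):
Peg 0: [3]
Peg 1: [2, 1]
Peg 2: []

After move 4 (0->2):
Peg 0: []
Peg 1: [2, 1]
Peg 2: [3]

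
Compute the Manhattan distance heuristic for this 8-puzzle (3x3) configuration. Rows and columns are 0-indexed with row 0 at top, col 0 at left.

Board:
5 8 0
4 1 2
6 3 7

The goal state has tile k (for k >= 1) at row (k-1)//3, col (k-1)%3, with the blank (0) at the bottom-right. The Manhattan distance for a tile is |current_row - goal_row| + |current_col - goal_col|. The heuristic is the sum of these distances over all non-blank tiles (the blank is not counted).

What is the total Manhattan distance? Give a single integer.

Tile 5: at (0,0), goal (1,1), distance |0-1|+|0-1| = 2
Tile 8: at (0,1), goal (2,1), distance |0-2|+|1-1| = 2
Tile 4: at (1,0), goal (1,0), distance |1-1|+|0-0| = 0
Tile 1: at (1,1), goal (0,0), distance |1-0|+|1-0| = 2
Tile 2: at (1,2), goal (0,1), distance |1-0|+|2-1| = 2
Tile 6: at (2,0), goal (1,2), distance |2-1|+|0-2| = 3
Tile 3: at (2,1), goal (0,2), distance |2-0|+|1-2| = 3
Tile 7: at (2,2), goal (2,0), distance |2-2|+|2-0| = 2
Sum: 2 + 2 + 0 + 2 + 2 + 3 + 3 + 2 = 16

Answer: 16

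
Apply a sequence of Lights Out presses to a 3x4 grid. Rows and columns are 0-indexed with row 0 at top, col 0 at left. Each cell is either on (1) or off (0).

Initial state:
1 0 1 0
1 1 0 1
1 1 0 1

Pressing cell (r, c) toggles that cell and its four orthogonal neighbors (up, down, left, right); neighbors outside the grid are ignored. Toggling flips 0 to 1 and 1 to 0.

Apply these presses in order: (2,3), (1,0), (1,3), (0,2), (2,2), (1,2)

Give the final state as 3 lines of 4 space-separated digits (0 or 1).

Answer: 0 1 1 0
0 1 0 0
0 0 1 0

Derivation:
After press 1 at (2,3):
1 0 1 0
1 1 0 0
1 1 1 0

After press 2 at (1,0):
0 0 1 0
0 0 0 0
0 1 1 0

After press 3 at (1,3):
0 0 1 1
0 0 1 1
0 1 1 1

After press 4 at (0,2):
0 1 0 0
0 0 0 1
0 1 1 1

After press 5 at (2,2):
0 1 0 0
0 0 1 1
0 0 0 0

After press 6 at (1,2):
0 1 1 0
0 1 0 0
0 0 1 0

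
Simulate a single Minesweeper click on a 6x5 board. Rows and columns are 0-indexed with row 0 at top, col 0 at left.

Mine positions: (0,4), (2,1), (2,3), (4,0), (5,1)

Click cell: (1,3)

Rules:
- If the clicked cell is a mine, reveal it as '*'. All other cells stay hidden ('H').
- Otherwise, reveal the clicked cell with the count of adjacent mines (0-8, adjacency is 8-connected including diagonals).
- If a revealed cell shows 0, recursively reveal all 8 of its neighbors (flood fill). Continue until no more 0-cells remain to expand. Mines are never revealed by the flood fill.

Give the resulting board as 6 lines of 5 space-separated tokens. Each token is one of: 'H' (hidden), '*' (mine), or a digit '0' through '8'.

H H H H H
H H H 2 H
H H H H H
H H H H H
H H H H H
H H H H H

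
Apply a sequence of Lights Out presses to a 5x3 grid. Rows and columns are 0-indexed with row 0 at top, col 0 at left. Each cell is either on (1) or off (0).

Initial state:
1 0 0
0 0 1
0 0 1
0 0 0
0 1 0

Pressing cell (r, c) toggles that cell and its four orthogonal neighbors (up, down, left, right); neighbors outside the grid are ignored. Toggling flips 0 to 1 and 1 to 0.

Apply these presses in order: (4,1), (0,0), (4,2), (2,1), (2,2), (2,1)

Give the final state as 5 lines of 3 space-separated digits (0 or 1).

After press 1 at (4,1):
1 0 0
0 0 1
0 0 1
0 1 0
1 0 1

After press 2 at (0,0):
0 1 0
1 0 1
0 0 1
0 1 0
1 0 1

After press 3 at (4,2):
0 1 0
1 0 1
0 0 1
0 1 1
1 1 0

After press 4 at (2,1):
0 1 0
1 1 1
1 1 0
0 0 1
1 1 0

After press 5 at (2,2):
0 1 0
1 1 0
1 0 1
0 0 0
1 1 0

After press 6 at (2,1):
0 1 0
1 0 0
0 1 0
0 1 0
1 1 0

Answer: 0 1 0
1 0 0
0 1 0
0 1 0
1 1 0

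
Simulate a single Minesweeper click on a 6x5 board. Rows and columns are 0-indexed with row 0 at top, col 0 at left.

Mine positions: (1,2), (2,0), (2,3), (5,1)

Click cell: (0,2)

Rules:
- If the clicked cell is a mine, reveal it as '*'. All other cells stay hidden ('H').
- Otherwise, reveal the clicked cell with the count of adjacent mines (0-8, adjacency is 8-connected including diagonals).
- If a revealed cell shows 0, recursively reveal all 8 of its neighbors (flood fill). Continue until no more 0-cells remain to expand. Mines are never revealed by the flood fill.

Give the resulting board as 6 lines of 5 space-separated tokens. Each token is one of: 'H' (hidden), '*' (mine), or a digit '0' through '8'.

H H 1 H H
H H H H H
H H H H H
H H H H H
H H H H H
H H H H H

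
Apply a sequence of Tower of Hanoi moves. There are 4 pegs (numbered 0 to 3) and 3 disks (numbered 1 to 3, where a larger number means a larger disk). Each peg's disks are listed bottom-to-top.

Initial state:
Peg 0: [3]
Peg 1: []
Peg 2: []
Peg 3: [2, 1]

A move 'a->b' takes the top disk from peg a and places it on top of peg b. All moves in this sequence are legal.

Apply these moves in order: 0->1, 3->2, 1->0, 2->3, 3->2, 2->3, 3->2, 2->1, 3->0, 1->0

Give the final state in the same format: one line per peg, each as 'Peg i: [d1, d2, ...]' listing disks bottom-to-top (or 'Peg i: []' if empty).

After move 1 (0->1):
Peg 0: []
Peg 1: [3]
Peg 2: []
Peg 3: [2, 1]

After move 2 (3->2):
Peg 0: []
Peg 1: [3]
Peg 2: [1]
Peg 3: [2]

After move 3 (1->0):
Peg 0: [3]
Peg 1: []
Peg 2: [1]
Peg 3: [2]

After move 4 (2->3):
Peg 0: [3]
Peg 1: []
Peg 2: []
Peg 3: [2, 1]

After move 5 (3->2):
Peg 0: [3]
Peg 1: []
Peg 2: [1]
Peg 3: [2]

After move 6 (2->3):
Peg 0: [3]
Peg 1: []
Peg 2: []
Peg 3: [2, 1]

After move 7 (3->2):
Peg 0: [3]
Peg 1: []
Peg 2: [1]
Peg 3: [2]

After move 8 (2->1):
Peg 0: [3]
Peg 1: [1]
Peg 2: []
Peg 3: [2]

After move 9 (3->0):
Peg 0: [3, 2]
Peg 1: [1]
Peg 2: []
Peg 3: []

After move 10 (1->0):
Peg 0: [3, 2, 1]
Peg 1: []
Peg 2: []
Peg 3: []

Answer: Peg 0: [3, 2, 1]
Peg 1: []
Peg 2: []
Peg 3: []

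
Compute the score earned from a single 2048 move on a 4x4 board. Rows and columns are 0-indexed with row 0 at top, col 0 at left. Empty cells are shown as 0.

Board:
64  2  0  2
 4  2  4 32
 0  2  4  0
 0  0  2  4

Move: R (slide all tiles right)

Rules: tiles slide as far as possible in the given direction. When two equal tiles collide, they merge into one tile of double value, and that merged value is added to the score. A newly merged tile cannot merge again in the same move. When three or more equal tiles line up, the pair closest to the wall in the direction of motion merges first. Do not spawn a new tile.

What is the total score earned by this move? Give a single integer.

Slide right:
row 0: [64, 2, 0, 2] -> [0, 0, 64, 4]  score +4 (running 4)
row 1: [4, 2, 4, 32] -> [4, 2, 4, 32]  score +0 (running 4)
row 2: [0, 2, 4, 0] -> [0, 0, 2, 4]  score +0 (running 4)
row 3: [0, 0, 2, 4] -> [0, 0, 2, 4]  score +0 (running 4)
Board after move:
 0  0 64  4
 4  2  4 32
 0  0  2  4
 0  0  2  4

Answer: 4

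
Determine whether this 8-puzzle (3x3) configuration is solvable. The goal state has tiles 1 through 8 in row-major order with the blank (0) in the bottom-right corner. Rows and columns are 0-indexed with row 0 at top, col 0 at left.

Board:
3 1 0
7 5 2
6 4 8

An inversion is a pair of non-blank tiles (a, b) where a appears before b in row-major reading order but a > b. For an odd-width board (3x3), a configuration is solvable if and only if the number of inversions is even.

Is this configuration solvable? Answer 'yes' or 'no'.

Answer: no

Derivation:
Inversions (pairs i<j in row-major order where tile[i] > tile[j] > 0): 9
9 is odd, so the puzzle is not solvable.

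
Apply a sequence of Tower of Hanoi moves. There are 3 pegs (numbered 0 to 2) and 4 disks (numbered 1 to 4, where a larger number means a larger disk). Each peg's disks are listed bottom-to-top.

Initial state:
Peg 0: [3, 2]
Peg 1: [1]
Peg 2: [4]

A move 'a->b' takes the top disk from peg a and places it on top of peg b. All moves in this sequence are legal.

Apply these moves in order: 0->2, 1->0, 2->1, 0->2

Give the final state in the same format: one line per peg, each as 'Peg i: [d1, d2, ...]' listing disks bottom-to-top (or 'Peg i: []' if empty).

After move 1 (0->2):
Peg 0: [3]
Peg 1: [1]
Peg 2: [4, 2]

After move 2 (1->0):
Peg 0: [3, 1]
Peg 1: []
Peg 2: [4, 2]

After move 3 (2->1):
Peg 0: [3, 1]
Peg 1: [2]
Peg 2: [4]

After move 4 (0->2):
Peg 0: [3]
Peg 1: [2]
Peg 2: [4, 1]

Answer: Peg 0: [3]
Peg 1: [2]
Peg 2: [4, 1]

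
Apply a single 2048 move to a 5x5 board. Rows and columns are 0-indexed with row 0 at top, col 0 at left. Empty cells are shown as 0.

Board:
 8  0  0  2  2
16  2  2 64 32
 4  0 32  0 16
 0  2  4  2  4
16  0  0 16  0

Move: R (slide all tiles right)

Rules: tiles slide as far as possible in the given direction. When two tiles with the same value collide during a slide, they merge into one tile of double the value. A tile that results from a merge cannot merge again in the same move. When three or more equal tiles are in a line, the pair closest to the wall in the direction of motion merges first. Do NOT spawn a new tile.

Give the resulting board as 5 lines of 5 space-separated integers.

Slide right:
row 0: [8, 0, 0, 2, 2] -> [0, 0, 0, 8, 4]
row 1: [16, 2, 2, 64, 32] -> [0, 16, 4, 64, 32]
row 2: [4, 0, 32, 0, 16] -> [0, 0, 4, 32, 16]
row 3: [0, 2, 4, 2, 4] -> [0, 2, 4, 2, 4]
row 4: [16, 0, 0, 16, 0] -> [0, 0, 0, 0, 32]

Answer:  0  0  0  8  4
 0 16  4 64 32
 0  0  4 32 16
 0  2  4  2  4
 0  0  0  0 32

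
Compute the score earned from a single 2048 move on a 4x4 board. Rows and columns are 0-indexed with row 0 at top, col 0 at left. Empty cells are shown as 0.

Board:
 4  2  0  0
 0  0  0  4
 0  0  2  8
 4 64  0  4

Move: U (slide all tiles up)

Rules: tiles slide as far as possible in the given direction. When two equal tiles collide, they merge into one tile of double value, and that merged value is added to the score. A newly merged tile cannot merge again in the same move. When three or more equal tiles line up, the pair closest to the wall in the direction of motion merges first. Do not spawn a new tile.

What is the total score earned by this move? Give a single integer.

Answer: 8

Derivation:
Slide up:
col 0: [4, 0, 0, 4] -> [8, 0, 0, 0]  score +8 (running 8)
col 1: [2, 0, 0, 64] -> [2, 64, 0, 0]  score +0 (running 8)
col 2: [0, 0, 2, 0] -> [2, 0, 0, 0]  score +0 (running 8)
col 3: [0, 4, 8, 4] -> [4, 8, 4, 0]  score +0 (running 8)
Board after move:
 8  2  2  4
 0 64  0  8
 0  0  0  4
 0  0  0  0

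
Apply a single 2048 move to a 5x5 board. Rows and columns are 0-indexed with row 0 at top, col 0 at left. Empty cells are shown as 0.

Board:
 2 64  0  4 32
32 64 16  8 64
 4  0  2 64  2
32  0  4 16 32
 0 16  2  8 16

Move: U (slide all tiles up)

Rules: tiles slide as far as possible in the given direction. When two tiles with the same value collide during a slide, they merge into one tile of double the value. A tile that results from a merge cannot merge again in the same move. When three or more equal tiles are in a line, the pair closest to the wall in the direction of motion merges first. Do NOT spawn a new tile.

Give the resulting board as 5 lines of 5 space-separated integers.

Answer:   2 128  16   4  32
 32  16   2   8  64
  4   0   4  64   2
 32   0   2  16  32
  0   0   0   8  16

Derivation:
Slide up:
col 0: [2, 32, 4, 32, 0] -> [2, 32, 4, 32, 0]
col 1: [64, 64, 0, 0, 16] -> [128, 16, 0, 0, 0]
col 2: [0, 16, 2, 4, 2] -> [16, 2, 4, 2, 0]
col 3: [4, 8, 64, 16, 8] -> [4, 8, 64, 16, 8]
col 4: [32, 64, 2, 32, 16] -> [32, 64, 2, 32, 16]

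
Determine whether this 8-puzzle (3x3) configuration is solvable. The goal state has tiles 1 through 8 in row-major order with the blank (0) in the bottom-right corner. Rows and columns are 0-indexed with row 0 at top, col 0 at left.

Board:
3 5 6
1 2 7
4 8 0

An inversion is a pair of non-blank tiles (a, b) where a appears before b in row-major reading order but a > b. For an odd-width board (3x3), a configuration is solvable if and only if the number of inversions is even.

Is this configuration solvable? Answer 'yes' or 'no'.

Answer: no

Derivation:
Inversions (pairs i<j in row-major order where tile[i] > tile[j] > 0): 9
9 is odd, so the puzzle is not solvable.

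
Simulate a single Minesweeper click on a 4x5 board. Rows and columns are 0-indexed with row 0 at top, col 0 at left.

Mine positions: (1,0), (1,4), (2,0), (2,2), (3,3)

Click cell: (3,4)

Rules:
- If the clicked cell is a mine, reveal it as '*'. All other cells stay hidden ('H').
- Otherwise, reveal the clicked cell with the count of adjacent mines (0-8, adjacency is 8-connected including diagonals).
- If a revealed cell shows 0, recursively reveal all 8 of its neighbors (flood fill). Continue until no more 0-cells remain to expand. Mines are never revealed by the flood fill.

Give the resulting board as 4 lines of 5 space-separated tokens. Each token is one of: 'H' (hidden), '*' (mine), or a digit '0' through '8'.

H H H H H
H H H H H
H H H H H
H H H H 1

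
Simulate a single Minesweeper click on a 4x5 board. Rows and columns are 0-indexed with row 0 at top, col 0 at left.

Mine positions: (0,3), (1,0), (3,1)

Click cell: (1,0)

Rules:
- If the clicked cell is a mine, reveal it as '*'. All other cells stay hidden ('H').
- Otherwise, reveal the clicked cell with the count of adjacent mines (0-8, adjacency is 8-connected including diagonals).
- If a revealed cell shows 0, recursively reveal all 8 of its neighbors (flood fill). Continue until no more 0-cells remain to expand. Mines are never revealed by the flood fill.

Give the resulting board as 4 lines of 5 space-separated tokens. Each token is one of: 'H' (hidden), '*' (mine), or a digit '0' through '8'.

H H H H H
* H H H H
H H H H H
H H H H H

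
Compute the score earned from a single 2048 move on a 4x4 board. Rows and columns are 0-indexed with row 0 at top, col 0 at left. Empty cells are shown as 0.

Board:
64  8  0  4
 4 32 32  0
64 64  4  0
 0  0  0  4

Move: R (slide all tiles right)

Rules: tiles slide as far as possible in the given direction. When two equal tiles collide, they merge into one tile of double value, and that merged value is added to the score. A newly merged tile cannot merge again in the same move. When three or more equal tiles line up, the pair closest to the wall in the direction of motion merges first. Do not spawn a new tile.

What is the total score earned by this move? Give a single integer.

Slide right:
row 0: [64, 8, 0, 4] -> [0, 64, 8, 4]  score +0 (running 0)
row 1: [4, 32, 32, 0] -> [0, 0, 4, 64]  score +64 (running 64)
row 2: [64, 64, 4, 0] -> [0, 0, 128, 4]  score +128 (running 192)
row 3: [0, 0, 0, 4] -> [0, 0, 0, 4]  score +0 (running 192)
Board after move:
  0  64   8   4
  0   0   4  64
  0   0 128   4
  0   0   0   4

Answer: 192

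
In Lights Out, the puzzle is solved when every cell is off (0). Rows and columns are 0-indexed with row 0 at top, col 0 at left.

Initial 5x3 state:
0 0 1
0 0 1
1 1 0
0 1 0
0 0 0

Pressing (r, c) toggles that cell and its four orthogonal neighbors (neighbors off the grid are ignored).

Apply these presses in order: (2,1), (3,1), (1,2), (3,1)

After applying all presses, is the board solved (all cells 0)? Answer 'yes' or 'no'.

Answer: yes

Derivation:
After press 1 at (2,1):
0 0 1
0 1 1
0 0 1
0 0 0
0 0 0

After press 2 at (3,1):
0 0 1
0 1 1
0 1 1
1 1 1
0 1 0

After press 3 at (1,2):
0 0 0
0 0 0
0 1 0
1 1 1
0 1 0

After press 4 at (3,1):
0 0 0
0 0 0
0 0 0
0 0 0
0 0 0

Lights still on: 0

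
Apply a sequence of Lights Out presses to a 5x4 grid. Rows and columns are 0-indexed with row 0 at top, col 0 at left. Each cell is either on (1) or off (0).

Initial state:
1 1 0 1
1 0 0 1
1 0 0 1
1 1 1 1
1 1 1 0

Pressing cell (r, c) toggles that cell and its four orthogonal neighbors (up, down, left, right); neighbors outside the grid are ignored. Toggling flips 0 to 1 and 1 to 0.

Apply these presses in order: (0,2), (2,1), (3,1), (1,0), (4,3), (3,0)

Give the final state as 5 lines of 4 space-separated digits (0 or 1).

After press 1 at (0,2):
1 0 1 0
1 0 1 1
1 0 0 1
1 1 1 1
1 1 1 0

After press 2 at (2,1):
1 0 1 0
1 1 1 1
0 1 1 1
1 0 1 1
1 1 1 0

After press 3 at (3,1):
1 0 1 0
1 1 1 1
0 0 1 1
0 1 0 1
1 0 1 0

After press 4 at (1,0):
0 0 1 0
0 0 1 1
1 0 1 1
0 1 0 1
1 0 1 0

After press 5 at (4,3):
0 0 1 0
0 0 1 1
1 0 1 1
0 1 0 0
1 0 0 1

After press 6 at (3,0):
0 0 1 0
0 0 1 1
0 0 1 1
1 0 0 0
0 0 0 1

Answer: 0 0 1 0
0 0 1 1
0 0 1 1
1 0 0 0
0 0 0 1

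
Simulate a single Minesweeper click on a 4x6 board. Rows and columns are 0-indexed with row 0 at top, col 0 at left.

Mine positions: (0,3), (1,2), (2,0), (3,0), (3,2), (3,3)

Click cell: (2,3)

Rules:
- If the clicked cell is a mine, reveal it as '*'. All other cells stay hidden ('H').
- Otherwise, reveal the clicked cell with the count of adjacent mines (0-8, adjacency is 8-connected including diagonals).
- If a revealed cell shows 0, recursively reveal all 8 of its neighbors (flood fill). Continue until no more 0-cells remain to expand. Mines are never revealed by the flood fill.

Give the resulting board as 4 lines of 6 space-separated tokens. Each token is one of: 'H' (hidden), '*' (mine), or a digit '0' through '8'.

H H H H H H
H H H H H H
H H H 3 H H
H H H H H H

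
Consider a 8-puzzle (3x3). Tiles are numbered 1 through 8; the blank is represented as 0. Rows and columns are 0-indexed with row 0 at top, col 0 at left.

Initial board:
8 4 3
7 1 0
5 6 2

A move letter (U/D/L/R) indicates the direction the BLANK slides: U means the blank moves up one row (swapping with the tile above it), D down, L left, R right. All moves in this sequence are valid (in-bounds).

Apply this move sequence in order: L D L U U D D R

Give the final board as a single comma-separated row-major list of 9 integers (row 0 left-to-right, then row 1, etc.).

Answer: 8, 4, 3, 7, 6, 1, 5, 0, 2

Derivation:
After move 1 (L):
8 4 3
7 0 1
5 6 2

After move 2 (D):
8 4 3
7 6 1
5 0 2

After move 3 (L):
8 4 3
7 6 1
0 5 2

After move 4 (U):
8 4 3
0 6 1
7 5 2

After move 5 (U):
0 4 3
8 6 1
7 5 2

After move 6 (D):
8 4 3
0 6 1
7 5 2

After move 7 (D):
8 4 3
7 6 1
0 5 2

After move 8 (R):
8 4 3
7 6 1
5 0 2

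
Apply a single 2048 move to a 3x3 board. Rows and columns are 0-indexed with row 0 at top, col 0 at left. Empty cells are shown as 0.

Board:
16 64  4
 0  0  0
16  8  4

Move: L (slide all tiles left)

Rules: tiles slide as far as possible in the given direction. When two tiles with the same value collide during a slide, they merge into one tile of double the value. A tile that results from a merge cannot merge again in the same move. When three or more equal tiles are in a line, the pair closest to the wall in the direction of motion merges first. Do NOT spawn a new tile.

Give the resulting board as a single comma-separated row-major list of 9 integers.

Slide left:
row 0: [16, 64, 4] -> [16, 64, 4]
row 1: [0, 0, 0] -> [0, 0, 0]
row 2: [16, 8, 4] -> [16, 8, 4]

Answer: 16, 64, 4, 0, 0, 0, 16, 8, 4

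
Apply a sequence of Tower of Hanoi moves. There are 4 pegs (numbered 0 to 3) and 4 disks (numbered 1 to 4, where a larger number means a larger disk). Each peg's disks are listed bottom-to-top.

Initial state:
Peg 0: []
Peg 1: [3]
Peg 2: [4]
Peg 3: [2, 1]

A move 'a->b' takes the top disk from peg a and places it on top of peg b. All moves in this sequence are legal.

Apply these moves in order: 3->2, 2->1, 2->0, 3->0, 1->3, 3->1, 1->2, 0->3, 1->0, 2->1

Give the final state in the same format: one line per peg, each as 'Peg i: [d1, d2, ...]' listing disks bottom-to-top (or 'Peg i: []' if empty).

After move 1 (3->2):
Peg 0: []
Peg 1: [3]
Peg 2: [4, 1]
Peg 3: [2]

After move 2 (2->1):
Peg 0: []
Peg 1: [3, 1]
Peg 2: [4]
Peg 3: [2]

After move 3 (2->0):
Peg 0: [4]
Peg 1: [3, 1]
Peg 2: []
Peg 3: [2]

After move 4 (3->0):
Peg 0: [4, 2]
Peg 1: [3, 1]
Peg 2: []
Peg 3: []

After move 5 (1->3):
Peg 0: [4, 2]
Peg 1: [3]
Peg 2: []
Peg 3: [1]

After move 6 (3->1):
Peg 0: [4, 2]
Peg 1: [3, 1]
Peg 2: []
Peg 3: []

After move 7 (1->2):
Peg 0: [4, 2]
Peg 1: [3]
Peg 2: [1]
Peg 3: []

After move 8 (0->3):
Peg 0: [4]
Peg 1: [3]
Peg 2: [1]
Peg 3: [2]

After move 9 (1->0):
Peg 0: [4, 3]
Peg 1: []
Peg 2: [1]
Peg 3: [2]

After move 10 (2->1):
Peg 0: [4, 3]
Peg 1: [1]
Peg 2: []
Peg 3: [2]

Answer: Peg 0: [4, 3]
Peg 1: [1]
Peg 2: []
Peg 3: [2]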